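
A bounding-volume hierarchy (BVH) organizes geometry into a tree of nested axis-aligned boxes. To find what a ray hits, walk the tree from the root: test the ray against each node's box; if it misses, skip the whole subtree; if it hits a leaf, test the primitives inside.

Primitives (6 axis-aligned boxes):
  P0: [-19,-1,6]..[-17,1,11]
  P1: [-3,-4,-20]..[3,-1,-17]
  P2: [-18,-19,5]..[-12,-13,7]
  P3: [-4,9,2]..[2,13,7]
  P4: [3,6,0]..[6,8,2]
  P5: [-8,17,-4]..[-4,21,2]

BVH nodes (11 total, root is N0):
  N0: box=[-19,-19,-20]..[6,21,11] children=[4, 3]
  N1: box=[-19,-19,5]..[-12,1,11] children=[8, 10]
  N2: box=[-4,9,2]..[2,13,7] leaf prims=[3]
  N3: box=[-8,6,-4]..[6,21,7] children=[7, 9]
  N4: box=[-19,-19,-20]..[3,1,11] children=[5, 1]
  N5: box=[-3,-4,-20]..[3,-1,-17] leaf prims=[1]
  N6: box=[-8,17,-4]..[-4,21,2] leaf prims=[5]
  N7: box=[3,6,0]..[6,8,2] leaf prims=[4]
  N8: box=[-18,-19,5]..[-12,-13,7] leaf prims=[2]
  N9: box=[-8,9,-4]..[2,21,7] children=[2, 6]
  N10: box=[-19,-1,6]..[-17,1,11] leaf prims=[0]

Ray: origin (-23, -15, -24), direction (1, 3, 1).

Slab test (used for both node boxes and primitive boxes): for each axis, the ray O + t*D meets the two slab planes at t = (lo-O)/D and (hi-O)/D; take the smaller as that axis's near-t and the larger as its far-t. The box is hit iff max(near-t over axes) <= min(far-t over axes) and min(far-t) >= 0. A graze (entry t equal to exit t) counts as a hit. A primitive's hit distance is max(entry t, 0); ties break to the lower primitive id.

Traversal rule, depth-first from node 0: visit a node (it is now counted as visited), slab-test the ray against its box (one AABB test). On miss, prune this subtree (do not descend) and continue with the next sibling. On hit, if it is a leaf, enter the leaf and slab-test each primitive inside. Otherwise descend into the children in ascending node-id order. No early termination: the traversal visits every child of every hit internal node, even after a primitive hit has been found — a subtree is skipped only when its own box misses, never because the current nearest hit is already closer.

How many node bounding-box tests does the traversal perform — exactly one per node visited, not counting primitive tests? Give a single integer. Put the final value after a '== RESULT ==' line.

Walk:
N0 x:[4,29] y:[-4/3,12] z:[4,35] -> hit [4,12], descend [3, 4]
  N3 x:[15,29] y:[7,12] z:[20,31] -> miss, prune
  N4 x:[4,26] y:[-4/3,16/3] z:[4,35] -> hit [4,16/3], descend [1, 5]
    N1 x:[4,11] y:[-4/3,16/3] z:[29,35] -> miss, prune
    N5 x:[20,26] y:[11/3,14/3] z:[4,7] -> miss, prune

Visited [0, 3, 4, 1, 5]. Tests: 5 box, 0 leaf. Nearest: miss.

== RESULT ==
5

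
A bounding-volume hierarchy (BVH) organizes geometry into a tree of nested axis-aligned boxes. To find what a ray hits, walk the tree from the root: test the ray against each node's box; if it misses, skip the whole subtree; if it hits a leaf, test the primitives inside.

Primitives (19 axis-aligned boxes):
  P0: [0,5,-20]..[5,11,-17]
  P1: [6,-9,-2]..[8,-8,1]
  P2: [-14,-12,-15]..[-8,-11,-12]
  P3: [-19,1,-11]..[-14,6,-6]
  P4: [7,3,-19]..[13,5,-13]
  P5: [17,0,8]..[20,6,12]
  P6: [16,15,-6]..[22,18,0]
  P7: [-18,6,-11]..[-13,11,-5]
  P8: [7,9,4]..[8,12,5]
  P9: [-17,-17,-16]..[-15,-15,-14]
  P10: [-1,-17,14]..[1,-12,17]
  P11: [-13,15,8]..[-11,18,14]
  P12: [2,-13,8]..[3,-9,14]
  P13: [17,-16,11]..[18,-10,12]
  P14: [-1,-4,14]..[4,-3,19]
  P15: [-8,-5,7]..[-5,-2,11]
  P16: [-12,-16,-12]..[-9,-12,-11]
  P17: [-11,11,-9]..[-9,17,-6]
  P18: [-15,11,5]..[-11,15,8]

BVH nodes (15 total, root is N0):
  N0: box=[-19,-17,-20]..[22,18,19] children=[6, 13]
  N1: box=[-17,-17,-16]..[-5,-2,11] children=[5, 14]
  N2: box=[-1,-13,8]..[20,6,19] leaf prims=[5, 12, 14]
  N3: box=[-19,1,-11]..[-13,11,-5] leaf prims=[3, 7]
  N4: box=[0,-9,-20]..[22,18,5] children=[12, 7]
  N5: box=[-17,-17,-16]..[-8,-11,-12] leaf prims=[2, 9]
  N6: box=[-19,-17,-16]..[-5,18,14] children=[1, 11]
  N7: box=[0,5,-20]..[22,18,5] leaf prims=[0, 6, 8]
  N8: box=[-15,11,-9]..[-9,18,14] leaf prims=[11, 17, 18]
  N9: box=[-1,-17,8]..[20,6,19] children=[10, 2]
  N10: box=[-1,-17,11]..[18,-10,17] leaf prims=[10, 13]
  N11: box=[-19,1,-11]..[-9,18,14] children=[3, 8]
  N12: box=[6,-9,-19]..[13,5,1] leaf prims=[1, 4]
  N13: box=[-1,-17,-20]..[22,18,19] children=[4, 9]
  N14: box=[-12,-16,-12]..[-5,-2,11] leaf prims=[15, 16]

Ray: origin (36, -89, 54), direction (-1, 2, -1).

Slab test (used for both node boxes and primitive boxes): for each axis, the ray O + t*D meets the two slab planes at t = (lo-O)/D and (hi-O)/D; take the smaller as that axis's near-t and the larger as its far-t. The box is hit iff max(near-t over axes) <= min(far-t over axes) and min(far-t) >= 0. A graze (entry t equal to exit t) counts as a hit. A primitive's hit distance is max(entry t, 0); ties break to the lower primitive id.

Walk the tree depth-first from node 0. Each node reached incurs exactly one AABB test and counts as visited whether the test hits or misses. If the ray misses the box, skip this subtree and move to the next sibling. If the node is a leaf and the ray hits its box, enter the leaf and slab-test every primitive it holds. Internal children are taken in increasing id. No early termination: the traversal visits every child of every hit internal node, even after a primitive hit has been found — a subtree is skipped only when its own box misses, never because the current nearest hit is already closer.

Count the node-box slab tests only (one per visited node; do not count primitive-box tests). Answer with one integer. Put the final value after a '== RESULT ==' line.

Walk:
N0 x:[14,55] y:[36,107/2] z:[35,74] -> hit [36,107/2], descend [6, 13]
  N6 x:[41,55] y:[36,107/2] z:[40,70] -> hit [41,107/2], descend [1, 11]
    N1 x:[41,53] y:[36,87/2] z:[43,70] -> hit [43,87/2], descend [5, 14]
      N5 x:[44,53] y:[36,39] z:[66,70] -> miss, prune
      N14 x:[41,48] y:[73/2,87/2] z:[43,66] -> hit [43,87/2] leaf, test {P15@t=43, P16(miss)}
    N11 x:[45,55] y:[45,107/2] z:[40,65] -> hit [45,107/2], descend [3, 8]
      N3 x:[49,55] y:[45,50] z:[59,65] -> miss, prune
      N8 x:[45,51] y:[50,107/2] z:[40,63] -> hit [50,51] leaf, test {P11(miss), P17(miss), P18(miss)}
  N13 x:[14,37] y:[36,107/2] z:[35,74] -> hit [36,37], descend [4, 9]
    N4 x:[14,36] y:[40,107/2] z:[49,74] -> miss, prune
    N9 x:[16,37] y:[36,95/2] z:[35,46] -> hit [36,37], descend [2, 10]
      N2 x:[16,37] y:[38,95/2] z:[35,46] -> miss, prune
      N10 x:[18,37] y:[36,79/2] z:[37,43] -> hit [37,37] leaf, test {P10@t=37, P13(miss)}

Summary -> nodes [0, 6, 1, 5, 14, 11, 3, 8, 13, 4, 9, 2, 10]; box-tests=13; leaf-entries=3; first=P10

== RESULT ==
13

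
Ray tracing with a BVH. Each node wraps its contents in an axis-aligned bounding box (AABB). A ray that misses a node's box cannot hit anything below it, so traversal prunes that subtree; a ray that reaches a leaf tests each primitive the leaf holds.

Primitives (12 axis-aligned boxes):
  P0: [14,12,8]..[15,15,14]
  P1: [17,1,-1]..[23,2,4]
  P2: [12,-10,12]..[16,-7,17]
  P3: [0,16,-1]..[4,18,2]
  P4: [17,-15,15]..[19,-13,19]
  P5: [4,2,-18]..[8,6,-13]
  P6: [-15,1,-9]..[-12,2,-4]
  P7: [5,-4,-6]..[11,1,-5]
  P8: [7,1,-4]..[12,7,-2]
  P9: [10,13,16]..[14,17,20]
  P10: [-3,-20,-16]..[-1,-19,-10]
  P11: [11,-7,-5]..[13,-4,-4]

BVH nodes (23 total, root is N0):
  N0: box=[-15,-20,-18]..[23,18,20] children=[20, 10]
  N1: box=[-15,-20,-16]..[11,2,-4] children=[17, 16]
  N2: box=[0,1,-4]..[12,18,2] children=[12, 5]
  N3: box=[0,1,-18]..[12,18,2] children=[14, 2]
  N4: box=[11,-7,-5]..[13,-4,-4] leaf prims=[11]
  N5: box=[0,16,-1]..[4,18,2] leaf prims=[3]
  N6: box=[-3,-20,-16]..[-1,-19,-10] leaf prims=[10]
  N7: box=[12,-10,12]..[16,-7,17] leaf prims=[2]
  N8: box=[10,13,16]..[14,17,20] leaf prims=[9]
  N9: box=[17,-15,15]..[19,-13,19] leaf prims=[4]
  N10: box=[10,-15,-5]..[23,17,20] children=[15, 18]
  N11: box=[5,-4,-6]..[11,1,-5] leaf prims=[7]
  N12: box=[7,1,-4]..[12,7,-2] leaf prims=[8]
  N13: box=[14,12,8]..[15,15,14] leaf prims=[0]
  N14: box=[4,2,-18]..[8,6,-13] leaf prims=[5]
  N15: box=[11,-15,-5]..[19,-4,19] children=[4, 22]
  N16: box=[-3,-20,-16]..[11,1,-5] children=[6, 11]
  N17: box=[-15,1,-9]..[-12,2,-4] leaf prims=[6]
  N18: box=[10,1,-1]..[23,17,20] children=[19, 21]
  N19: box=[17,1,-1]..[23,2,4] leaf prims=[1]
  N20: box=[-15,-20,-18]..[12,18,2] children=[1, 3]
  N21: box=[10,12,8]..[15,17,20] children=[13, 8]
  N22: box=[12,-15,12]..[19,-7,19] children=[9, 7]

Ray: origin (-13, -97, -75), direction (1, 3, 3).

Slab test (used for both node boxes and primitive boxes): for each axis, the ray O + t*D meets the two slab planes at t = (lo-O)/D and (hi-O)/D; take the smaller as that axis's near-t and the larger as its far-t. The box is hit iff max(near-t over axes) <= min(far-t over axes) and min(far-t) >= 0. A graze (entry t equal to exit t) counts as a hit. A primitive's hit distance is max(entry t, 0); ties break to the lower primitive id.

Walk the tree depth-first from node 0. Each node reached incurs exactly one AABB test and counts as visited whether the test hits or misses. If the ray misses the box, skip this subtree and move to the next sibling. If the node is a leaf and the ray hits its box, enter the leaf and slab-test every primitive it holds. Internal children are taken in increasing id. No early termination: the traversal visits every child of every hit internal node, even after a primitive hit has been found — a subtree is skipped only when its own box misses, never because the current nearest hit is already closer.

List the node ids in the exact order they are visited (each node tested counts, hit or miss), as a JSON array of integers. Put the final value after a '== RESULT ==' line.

Traverse from the root:
N0 x:[-2,36] y:[77/3,115/3] z:[19,95/3] -> hit [77/3,95/3], descend [10, 20]
  N10 x:[23,36] y:[82/3,38] z:[70/3,95/3] -> hit [82/3,95/3], descend [15, 18]
    N15 x:[24,32] y:[82/3,31] z:[70/3,94/3] -> hit [82/3,31], descend [4, 22]
      N4 x:[24,26] y:[30,31] z:[70/3,71/3] -> miss, prune
      N22 x:[25,32] y:[82/3,30] z:[29,94/3] -> hit [29,30], descend [7, 9]
        N7 x:[25,29] y:[29,30] z:[29,92/3] -> hit [29,29] leaf, test {P2@t=29}
        N9 x:[30,32] y:[82/3,28] z:[30,94/3] -> miss, prune
    N18 x:[23,36] y:[98/3,38] z:[74/3,95/3] -> miss, prune
  N20 x:[-2,25] y:[77/3,115/3] z:[19,77/3] -> miss, prune

9 AABB tests over nodes [0, 10, 15, 4, 22, 7, 9, 18, 20]; 1 leaf entered; closest P2.

== RESULT ==
[0, 10, 15, 4, 22, 7, 9, 18, 20]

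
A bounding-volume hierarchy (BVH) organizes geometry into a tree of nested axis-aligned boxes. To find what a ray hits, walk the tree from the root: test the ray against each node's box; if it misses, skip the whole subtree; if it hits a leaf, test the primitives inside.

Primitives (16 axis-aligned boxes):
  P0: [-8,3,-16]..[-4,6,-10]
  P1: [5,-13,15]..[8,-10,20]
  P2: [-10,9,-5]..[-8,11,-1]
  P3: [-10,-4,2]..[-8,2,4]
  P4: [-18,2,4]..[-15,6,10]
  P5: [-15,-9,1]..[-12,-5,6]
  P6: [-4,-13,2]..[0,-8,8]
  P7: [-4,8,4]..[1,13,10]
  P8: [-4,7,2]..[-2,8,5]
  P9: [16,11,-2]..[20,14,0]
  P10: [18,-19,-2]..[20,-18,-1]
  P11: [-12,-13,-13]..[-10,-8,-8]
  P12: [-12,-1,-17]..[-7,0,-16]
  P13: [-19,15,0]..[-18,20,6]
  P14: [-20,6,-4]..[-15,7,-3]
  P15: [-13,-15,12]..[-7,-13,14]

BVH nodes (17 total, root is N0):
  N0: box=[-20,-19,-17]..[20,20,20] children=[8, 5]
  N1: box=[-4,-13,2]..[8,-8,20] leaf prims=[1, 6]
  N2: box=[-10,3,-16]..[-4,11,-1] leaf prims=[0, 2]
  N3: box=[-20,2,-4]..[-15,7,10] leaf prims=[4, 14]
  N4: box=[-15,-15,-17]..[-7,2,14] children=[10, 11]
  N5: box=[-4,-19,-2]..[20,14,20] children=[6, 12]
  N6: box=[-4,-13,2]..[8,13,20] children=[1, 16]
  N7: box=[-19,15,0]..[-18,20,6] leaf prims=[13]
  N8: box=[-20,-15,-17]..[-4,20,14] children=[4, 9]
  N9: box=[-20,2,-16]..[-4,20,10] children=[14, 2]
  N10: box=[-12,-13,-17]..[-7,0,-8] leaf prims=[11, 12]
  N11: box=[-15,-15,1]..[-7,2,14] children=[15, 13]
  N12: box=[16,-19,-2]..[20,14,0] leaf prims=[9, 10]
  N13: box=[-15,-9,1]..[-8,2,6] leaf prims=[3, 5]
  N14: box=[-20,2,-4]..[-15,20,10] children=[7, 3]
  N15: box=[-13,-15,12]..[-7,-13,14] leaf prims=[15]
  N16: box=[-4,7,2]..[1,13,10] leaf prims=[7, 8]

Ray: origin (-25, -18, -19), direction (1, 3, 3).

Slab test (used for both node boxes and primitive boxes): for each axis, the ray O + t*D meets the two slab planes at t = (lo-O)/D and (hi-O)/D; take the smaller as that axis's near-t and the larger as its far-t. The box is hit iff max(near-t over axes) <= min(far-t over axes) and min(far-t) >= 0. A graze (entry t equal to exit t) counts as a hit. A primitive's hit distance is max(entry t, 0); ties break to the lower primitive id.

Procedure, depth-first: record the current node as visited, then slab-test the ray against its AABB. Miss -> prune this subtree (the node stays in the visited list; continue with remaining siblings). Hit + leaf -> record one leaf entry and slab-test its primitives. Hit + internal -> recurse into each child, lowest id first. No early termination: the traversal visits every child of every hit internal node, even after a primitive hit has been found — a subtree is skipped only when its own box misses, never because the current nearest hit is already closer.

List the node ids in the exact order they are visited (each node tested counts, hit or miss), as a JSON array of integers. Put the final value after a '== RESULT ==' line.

Walk:
N0 x:[5,45] y:[-1/3,38/3] z:[2/3,13] -> hit [5,38/3], descend [5, 8]
  N5 x:[21,45] y:[-1/3,32/3] z:[17/3,13] -> miss, prune
  N8 x:[5,21] y:[1,38/3] z:[2/3,11] -> hit [5,11], descend [4, 9]
    N4 x:[10,18] y:[1,20/3] z:[2/3,11] -> miss, prune
    N9 x:[5,21] y:[20/3,38/3] z:[1,29/3] -> hit [20/3,29/3], descend [2, 14]
      N2 x:[15,21] y:[7,29/3] z:[1,6] -> miss, prune
      N14 x:[5,10] y:[20/3,38/3] z:[5,29/3] -> hit [20/3,29/3], descend [3, 7]
        N3 x:[5,10] y:[20/3,25/3] z:[5,29/3] -> hit [20/3,25/3] leaf, test {P4@t=23/3, P14(miss)}
        N7 x:[6,7] y:[11,38/3] z:[19/3,25/3] -> miss, prune

order=[0, 5, 8, 4, 9, 2, 14, 3, 7]  |boxes|=9  |leaves|=1  hit=P4

== RESULT ==
[0, 5, 8, 4, 9, 2, 14, 3, 7]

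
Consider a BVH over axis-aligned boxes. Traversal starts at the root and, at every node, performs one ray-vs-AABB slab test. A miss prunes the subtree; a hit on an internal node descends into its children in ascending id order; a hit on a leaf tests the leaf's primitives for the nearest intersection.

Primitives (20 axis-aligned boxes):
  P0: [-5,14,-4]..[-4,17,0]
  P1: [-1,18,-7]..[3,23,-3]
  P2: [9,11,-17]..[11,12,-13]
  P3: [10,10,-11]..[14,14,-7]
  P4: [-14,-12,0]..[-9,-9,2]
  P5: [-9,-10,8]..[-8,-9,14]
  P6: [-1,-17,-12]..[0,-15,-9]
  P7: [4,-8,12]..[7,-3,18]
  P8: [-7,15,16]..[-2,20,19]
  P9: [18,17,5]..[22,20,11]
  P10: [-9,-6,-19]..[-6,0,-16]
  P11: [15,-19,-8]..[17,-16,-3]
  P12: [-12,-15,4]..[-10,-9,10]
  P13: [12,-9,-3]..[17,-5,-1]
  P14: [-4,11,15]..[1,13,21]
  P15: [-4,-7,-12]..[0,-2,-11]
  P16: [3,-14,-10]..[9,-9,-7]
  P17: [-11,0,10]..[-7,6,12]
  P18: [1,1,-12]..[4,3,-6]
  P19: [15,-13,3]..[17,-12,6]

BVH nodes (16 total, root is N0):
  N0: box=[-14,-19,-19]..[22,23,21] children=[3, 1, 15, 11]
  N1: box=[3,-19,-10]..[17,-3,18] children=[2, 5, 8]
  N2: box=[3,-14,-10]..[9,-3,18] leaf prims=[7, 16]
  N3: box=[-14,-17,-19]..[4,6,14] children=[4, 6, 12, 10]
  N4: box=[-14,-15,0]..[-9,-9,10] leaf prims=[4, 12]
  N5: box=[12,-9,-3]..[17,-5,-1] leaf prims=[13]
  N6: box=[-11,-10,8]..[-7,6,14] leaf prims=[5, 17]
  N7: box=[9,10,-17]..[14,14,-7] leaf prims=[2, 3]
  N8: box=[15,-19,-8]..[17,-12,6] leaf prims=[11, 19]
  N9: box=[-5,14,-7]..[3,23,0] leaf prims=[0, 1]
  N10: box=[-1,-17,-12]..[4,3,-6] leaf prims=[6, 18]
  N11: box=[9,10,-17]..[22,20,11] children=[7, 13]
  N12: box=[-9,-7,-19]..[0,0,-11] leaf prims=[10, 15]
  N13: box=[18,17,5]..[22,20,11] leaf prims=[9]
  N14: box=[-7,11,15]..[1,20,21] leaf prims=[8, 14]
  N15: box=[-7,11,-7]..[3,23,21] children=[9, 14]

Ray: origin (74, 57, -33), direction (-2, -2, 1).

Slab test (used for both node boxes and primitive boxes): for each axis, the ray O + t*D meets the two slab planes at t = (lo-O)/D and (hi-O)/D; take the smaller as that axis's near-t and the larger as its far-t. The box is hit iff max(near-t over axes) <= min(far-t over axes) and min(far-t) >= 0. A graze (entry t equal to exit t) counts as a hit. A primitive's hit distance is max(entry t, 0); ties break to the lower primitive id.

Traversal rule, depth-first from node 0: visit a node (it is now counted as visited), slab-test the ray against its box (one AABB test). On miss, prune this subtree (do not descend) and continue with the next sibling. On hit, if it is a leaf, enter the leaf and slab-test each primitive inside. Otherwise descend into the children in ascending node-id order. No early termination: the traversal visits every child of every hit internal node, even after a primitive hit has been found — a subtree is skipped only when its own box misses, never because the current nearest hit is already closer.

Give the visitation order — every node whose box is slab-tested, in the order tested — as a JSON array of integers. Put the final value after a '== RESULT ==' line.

Trace the traversal:
N0 x:[26,44] y:[17,38] z:[14,54] -> hit [26,38], descend [1, 3, 11, 15]
  N1 x:[57/2,71/2] y:[30,38] z:[23,51] -> hit [30,71/2], descend [2, 5, 8]
    N2 x:[65/2,71/2] y:[30,71/2] z:[23,51] -> hit [65/2,71/2] leaf, test {P7(miss), P16(miss)}
    N5 x:[57/2,31] y:[31,33] z:[30,32] -> hit [31,31] leaf, test {P13@t=31}
    N8 x:[57/2,59/2] y:[69/2,38] z:[25,39] -> miss, prune
  N3 x:[35,44] y:[51/2,37] z:[14,47] -> hit [35,37], descend [4, 6, 10, 12]
    N4 x:[83/2,44] y:[33,36] z:[33,43] -> miss, prune
    N6 x:[81/2,85/2] y:[51/2,67/2] z:[41,47] -> miss, prune
    N10 x:[35,75/2] y:[27,37] z:[21,27] -> miss, prune
    N12 x:[37,83/2] y:[57/2,32] z:[14,22] -> miss, prune
  N11 x:[26,65/2] y:[37/2,47/2] z:[16,44] -> miss, prune
  N15 x:[71/2,81/2] y:[17,23] z:[26,54] -> miss, prune

Summary -> nodes [0, 1, 2, 5, 8, 3, 4, 6, 10, 12, 11, 15]; box-tests=12; leaf-entries=2; first=P13

== RESULT ==
[0, 1, 2, 5, 8, 3, 4, 6, 10, 12, 11, 15]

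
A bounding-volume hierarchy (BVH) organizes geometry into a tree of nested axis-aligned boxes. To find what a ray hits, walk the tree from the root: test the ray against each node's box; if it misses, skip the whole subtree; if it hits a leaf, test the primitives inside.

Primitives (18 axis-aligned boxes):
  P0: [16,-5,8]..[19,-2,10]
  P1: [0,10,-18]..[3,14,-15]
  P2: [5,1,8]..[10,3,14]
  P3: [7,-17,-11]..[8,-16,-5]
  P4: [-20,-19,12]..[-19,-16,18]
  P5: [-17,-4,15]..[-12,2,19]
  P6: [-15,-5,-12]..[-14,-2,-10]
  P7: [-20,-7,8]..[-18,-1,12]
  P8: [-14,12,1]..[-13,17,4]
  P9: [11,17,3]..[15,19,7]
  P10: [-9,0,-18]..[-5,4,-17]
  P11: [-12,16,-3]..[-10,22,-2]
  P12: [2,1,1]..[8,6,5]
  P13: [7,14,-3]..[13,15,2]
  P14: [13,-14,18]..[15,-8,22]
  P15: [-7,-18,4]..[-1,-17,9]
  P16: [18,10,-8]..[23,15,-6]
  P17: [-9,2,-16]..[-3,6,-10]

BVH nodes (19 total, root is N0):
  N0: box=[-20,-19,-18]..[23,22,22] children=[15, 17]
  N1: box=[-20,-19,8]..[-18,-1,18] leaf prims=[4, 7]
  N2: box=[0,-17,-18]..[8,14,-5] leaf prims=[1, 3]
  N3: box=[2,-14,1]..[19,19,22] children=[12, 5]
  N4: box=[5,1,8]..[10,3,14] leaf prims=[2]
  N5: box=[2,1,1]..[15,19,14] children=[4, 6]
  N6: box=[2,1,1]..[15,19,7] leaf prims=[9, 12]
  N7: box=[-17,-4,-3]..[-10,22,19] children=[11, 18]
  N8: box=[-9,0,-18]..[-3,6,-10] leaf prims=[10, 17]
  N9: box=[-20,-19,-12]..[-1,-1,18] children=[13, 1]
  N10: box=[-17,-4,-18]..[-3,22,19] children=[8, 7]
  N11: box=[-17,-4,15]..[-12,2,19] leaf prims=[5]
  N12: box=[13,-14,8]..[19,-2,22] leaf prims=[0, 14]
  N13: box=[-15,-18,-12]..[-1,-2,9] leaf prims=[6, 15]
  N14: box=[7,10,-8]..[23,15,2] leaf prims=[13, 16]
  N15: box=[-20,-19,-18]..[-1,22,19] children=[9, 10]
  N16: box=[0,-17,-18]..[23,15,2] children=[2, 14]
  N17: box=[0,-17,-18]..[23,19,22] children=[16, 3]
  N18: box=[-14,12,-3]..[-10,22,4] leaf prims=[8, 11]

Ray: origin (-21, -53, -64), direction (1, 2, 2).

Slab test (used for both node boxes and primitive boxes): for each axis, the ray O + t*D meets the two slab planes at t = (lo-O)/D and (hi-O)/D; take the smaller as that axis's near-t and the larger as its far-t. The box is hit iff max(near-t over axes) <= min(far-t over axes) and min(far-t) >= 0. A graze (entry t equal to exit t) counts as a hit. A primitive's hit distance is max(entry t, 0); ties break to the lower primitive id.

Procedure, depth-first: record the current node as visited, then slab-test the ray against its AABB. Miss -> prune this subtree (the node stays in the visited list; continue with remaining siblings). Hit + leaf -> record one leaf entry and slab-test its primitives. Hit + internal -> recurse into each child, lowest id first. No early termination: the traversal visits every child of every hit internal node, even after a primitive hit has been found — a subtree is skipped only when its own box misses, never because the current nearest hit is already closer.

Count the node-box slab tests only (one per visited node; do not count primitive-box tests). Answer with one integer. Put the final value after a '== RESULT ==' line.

Traverse from the root:
N0 x:[1,44] y:[17,75/2] z:[23,43] -> hit [23,75/2], descend [15, 17]
  N15 x:[1,20] y:[17,75/2] z:[23,83/2] -> miss, prune
  N17 x:[21,44] y:[18,36] z:[23,43] -> hit [23,36], descend [3, 16]
    N3 x:[23,40] y:[39/2,36] z:[65/2,43] -> hit [65/2,36], descend [5, 12]
      N5 x:[23,36] y:[27,36] z:[65/2,39] -> hit [65/2,36], descend [4, 6]
        N4 x:[26,31] y:[27,28] z:[36,39] -> miss, prune
        N6 x:[23,36] y:[27,36] z:[65/2,71/2] -> hit [65/2,71/2] leaf, test {P9@t=35, P12(miss)}
      N12 x:[34,40] y:[39/2,51/2] z:[36,43] -> miss, prune
    N16 x:[21,44] y:[18,34] z:[23,33] -> hit [23,33], descend [2, 14]
      N2 x:[21,29] y:[18,67/2] z:[23,59/2] -> hit [23,29] leaf, test {P1(miss), P3(miss)}
      N14 x:[28,44] y:[63/2,34] z:[28,33] -> hit [63/2,33] leaf, test {P13(miss), P16(miss)}

Visited [0, 15, 17, 3, 5, 4, 6, 12, 16, 2, 14]. Tests: 11 box, 3 leaf. Nearest: P9.

== RESULT ==
11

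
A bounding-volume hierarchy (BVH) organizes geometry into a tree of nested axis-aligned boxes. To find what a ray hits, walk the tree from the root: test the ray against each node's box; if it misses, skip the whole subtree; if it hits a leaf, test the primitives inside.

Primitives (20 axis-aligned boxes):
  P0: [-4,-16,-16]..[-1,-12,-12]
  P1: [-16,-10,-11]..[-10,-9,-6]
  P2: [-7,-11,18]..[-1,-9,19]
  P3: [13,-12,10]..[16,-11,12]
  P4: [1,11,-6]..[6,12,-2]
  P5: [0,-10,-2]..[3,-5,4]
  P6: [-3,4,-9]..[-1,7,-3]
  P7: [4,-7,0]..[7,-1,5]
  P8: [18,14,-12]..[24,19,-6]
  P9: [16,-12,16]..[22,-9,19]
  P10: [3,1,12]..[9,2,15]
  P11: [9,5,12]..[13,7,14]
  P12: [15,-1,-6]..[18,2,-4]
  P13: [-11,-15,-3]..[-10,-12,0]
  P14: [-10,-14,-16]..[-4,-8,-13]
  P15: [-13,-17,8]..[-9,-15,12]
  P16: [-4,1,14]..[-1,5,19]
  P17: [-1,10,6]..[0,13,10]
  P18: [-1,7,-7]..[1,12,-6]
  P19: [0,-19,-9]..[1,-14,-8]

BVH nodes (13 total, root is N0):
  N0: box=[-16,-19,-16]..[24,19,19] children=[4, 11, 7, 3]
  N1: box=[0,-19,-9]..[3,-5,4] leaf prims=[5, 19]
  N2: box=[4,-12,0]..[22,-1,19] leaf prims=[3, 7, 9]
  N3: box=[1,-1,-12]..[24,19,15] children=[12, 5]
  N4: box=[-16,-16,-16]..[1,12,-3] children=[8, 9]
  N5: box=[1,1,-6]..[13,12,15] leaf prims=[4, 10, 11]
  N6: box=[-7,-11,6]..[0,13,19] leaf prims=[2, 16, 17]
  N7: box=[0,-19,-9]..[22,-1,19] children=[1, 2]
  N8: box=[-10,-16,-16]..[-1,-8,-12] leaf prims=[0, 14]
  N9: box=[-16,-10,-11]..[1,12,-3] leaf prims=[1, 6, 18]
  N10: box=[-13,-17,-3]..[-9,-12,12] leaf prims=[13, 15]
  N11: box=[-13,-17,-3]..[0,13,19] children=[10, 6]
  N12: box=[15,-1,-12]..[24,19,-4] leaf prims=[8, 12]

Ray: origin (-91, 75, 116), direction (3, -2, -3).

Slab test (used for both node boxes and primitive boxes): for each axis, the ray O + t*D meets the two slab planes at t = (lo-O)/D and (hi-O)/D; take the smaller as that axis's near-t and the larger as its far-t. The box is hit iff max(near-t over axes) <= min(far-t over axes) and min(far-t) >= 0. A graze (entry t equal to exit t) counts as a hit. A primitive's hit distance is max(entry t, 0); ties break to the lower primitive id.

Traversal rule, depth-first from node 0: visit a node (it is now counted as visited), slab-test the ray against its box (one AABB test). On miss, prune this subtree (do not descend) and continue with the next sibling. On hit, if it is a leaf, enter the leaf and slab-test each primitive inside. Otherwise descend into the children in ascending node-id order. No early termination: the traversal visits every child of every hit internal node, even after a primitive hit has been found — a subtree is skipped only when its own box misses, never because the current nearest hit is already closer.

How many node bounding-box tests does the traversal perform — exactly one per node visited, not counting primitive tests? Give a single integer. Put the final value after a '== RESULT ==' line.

Traverse from the root:
N0 x:[25,115/3] y:[28,47] z:[97/3,44] -> hit [97/3,115/3], descend [3, 4, 7, 11]
  N3 x:[92/3,115/3] y:[28,38] z:[101/3,128/3] -> hit [101/3,38], descend [5, 12]
    N5 x:[92/3,104/3] y:[63/2,37] z:[101/3,122/3] -> hit [101/3,104/3] leaf, test {P4(miss), P10(miss), P11@t=34}
    N12 x:[106/3,115/3] y:[28,38] z:[40,128/3] -> miss, prune
  N4 x:[25,92/3] y:[63/2,91/2] z:[119/3,44] -> miss, prune
  N7 x:[91/3,113/3] y:[38,47] z:[97/3,125/3] -> miss, prune
  N11 x:[26,91/3] y:[31,46] z:[97/3,119/3] -> miss, prune

7 AABB tests over nodes [0, 3, 5, 12, 4, 7, 11]; 1 leaf entered; closest P11.

== RESULT ==
7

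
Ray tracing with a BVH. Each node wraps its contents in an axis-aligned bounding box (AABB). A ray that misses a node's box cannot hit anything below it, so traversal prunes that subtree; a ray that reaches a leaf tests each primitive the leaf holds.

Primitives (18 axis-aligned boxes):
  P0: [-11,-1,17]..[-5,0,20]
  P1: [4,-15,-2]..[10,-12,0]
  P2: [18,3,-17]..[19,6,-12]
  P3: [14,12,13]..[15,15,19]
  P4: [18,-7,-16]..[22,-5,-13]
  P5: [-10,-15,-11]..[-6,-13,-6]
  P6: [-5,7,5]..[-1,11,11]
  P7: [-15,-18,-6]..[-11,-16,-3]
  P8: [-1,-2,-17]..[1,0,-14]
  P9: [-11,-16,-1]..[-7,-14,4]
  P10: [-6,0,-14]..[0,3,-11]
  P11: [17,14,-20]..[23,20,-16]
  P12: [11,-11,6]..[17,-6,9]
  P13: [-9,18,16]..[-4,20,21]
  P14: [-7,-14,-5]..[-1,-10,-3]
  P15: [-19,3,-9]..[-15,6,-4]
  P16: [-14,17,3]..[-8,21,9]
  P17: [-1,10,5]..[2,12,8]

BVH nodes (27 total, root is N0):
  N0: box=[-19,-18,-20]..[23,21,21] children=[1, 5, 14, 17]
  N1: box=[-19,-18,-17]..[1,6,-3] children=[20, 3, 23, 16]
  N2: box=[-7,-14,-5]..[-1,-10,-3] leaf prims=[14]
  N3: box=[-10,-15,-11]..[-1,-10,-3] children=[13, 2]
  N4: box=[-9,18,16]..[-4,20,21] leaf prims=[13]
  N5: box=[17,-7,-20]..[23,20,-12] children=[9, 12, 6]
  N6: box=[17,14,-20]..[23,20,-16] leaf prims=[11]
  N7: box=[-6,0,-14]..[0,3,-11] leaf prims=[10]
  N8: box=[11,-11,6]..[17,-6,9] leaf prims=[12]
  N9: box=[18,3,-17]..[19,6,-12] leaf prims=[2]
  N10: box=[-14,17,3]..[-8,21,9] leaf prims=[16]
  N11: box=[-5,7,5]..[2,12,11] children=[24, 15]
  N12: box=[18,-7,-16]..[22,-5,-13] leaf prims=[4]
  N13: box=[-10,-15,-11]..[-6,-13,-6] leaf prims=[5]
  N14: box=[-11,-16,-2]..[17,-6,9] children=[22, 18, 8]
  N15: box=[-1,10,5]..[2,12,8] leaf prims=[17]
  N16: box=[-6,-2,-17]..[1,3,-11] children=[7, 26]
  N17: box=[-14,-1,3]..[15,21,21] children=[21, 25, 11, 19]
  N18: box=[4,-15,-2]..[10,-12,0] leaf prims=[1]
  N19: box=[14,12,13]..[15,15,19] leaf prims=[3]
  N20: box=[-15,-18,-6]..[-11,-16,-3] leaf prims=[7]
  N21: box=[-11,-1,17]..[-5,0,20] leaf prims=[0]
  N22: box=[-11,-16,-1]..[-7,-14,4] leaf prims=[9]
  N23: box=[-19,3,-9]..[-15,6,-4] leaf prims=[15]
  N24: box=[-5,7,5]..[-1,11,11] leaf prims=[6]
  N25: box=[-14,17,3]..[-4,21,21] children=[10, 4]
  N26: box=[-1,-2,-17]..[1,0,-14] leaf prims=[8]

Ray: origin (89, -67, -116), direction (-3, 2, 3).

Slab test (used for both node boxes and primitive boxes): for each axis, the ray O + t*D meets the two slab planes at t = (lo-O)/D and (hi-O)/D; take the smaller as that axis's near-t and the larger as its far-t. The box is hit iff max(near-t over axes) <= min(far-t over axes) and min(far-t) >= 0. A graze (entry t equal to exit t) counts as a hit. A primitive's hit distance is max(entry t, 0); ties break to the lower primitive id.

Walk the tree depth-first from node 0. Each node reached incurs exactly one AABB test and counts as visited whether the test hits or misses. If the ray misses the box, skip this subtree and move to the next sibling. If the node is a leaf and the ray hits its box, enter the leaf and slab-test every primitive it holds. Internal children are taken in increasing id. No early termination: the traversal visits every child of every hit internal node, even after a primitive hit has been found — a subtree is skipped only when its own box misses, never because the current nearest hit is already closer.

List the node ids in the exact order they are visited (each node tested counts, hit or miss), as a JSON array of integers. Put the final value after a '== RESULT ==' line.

Trace the traversal:
N0 x:[22,36] y:[49/2,44] z:[32,137/3] -> hit [32,36], descend [1, 5, 14, 17]
  N1 x:[88/3,36] y:[49/2,73/2] z:[33,113/3] -> hit [33,36], descend [3, 16, 20, 23]
    N3 x:[30,33] y:[26,57/2] z:[35,113/3] -> miss, prune
    N16 x:[88/3,95/3] y:[65/2,35] z:[33,35] -> miss, prune
    N20 x:[100/3,104/3] y:[49/2,51/2] z:[110/3,113/3] -> miss, prune
    N23 x:[104/3,36] y:[35,73/2] z:[107/3,112/3] -> hit [107/3,36] leaf, test {P15@t=107/3}
  N5 x:[22,24] y:[30,87/2] z:[32,104/3] -> miss, prune
  N14 x:[24,100/3] y:[51/2,61/2] z:[38,125/3] -> miss, prune
  N17 x:[74/3,103/3] y:[33,44] z:[119/3,137/3] -> miss, prune

order=[0, 1, 3, 16, 20, 23, 5, 14, 17]  |boxes|=9  |leaves|=1  hit=P15

== RESULT ==
[0, 1, 3, 16, 20, 23, 5, 14, 17]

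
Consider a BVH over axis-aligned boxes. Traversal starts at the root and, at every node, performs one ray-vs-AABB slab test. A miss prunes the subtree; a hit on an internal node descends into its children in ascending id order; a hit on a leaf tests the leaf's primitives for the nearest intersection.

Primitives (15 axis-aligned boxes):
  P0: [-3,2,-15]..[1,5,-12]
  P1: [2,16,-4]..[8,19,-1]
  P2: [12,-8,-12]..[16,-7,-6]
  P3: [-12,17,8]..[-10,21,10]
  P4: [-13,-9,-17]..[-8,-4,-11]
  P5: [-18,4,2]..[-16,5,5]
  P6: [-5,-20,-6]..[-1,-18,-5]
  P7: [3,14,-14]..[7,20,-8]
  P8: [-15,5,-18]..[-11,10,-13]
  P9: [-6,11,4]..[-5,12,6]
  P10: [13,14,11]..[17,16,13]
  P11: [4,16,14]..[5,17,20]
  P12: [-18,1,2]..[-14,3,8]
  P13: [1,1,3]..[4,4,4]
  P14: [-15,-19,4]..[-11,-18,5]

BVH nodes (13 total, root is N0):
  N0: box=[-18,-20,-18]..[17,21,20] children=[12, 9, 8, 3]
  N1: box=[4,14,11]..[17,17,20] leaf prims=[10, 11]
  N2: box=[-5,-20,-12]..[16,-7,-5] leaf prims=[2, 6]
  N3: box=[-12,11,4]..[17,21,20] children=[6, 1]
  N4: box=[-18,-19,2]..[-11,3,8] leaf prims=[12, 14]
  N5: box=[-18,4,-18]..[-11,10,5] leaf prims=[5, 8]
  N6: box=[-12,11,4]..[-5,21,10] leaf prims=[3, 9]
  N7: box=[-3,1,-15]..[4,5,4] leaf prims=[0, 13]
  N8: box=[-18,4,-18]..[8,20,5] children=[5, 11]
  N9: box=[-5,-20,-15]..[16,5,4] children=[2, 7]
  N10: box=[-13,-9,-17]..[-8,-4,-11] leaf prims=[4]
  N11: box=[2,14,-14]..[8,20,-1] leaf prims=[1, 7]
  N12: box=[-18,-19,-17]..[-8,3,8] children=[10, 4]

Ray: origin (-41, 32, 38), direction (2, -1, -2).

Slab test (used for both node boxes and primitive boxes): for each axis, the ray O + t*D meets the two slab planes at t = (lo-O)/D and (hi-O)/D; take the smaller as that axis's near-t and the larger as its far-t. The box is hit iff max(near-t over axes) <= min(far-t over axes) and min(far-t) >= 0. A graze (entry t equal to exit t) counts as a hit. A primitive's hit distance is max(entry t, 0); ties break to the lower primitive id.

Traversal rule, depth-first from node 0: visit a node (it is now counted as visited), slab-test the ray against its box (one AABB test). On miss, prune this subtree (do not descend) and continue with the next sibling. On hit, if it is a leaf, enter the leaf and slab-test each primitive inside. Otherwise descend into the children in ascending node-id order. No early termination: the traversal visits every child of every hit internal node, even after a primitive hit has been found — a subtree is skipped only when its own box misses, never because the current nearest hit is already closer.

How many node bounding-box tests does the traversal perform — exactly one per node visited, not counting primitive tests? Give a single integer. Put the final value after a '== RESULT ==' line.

Traverse from the root:
N0 x:[23/2,29] y:[11,52] z:[9,28] -> hit [23/2,28], descend [3, 8, 9, 12]
  N3 x:[29/2,29] y:[11,21] z:[9,17] -> hit [29/2,17], descend [1, 6]
    N1 x:[45/2,29] y:[15,18] z:[9,27/2] -> miss, prune
    N6 x:[29/2,18] y:[11,21] z:[14,17] -> hit [29/2,17] leaf, test {P3@t=29/2, P9(miss)}
  N8 x:[23/2,49/2] y:[12,28] z:[33/2,28] -> hit [33/2,49/2], descend [5, 11]
    N5 x:[23/2,15] y:[22,28] z:[33/2,28] -> miss, prune
    N11 x:[43/2,49/2] y:[12,18] z:[39/2,26] -> miss, prune
  N9 x:[18,57/2] y:[27,52] z:[17,53/2] -> miss, prune
  N12 x:[23/2,33/2] y:[29,51] z:[15,55/2] -> miss, prune

Summary -> nodes [0, 3, 1, 6, 8, 5, 11, 9, 12]; box-tests=9; leaf-entries=1; first=P3

== RESULT ==
9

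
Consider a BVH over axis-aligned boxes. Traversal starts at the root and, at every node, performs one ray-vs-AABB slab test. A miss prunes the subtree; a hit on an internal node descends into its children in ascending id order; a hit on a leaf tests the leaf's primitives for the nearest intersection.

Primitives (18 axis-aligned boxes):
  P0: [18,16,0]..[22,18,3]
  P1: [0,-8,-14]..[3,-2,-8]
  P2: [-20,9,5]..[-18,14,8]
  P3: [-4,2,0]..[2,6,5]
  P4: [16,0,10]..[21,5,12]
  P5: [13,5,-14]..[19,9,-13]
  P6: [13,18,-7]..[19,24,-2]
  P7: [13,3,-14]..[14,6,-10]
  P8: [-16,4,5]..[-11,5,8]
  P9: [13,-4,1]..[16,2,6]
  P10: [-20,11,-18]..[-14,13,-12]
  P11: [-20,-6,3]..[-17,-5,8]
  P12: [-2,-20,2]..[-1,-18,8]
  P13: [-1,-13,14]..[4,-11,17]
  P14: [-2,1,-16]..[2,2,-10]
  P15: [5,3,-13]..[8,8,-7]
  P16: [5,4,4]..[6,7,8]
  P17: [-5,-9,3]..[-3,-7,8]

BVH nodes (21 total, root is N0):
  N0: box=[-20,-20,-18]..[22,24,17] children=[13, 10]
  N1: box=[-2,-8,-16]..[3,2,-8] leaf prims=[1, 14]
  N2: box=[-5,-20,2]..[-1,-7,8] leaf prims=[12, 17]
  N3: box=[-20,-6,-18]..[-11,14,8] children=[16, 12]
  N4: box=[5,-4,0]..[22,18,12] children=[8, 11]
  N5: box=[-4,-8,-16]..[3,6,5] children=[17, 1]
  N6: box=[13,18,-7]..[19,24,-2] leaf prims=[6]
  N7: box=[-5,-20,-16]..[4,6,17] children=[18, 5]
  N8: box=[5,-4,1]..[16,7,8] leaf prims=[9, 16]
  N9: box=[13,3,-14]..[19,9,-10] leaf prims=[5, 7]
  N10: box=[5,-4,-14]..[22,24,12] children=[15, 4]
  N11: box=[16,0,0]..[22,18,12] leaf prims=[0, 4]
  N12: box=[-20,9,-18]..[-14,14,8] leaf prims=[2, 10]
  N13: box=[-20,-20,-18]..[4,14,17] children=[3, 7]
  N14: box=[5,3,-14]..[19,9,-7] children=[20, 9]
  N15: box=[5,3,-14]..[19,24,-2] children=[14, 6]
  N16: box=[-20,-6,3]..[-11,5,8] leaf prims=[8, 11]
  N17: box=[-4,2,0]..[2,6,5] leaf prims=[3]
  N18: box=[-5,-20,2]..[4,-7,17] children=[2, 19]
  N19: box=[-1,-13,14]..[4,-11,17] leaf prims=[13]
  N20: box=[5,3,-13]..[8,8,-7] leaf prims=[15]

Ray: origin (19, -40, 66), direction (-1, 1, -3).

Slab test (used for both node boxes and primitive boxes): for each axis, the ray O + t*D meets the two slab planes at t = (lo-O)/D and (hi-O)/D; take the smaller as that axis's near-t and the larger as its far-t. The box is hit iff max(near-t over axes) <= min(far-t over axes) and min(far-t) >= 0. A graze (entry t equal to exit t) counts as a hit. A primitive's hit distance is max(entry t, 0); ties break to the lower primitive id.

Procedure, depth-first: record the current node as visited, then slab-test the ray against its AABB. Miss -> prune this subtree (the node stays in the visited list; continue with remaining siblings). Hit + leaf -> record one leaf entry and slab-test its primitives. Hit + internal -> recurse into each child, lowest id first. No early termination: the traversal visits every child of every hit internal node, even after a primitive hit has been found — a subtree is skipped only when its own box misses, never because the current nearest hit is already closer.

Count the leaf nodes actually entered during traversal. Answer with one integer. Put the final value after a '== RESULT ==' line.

Traverse from the root:
N0 x:[-3,39] y:[20,64] z:[49/3,28] -> hit [20,28], descend [10, 13]
  N10 x:[-3,14] y:[36,64] z:[18,80/3] -> miss, prune
  N13 x:[15,39] y:[20,54] z:[49/3,28] -> hit [20,28], descend [3, 7]
    N3 x:[30,39] y:[34,54] z:[58/3,28] -> miss, prune
    N7 x:[15,24] y:[20,46] z:[49/3,82/3] -> hit [20,24], descend [5, 18]
      N5 x:[16,23] y:[32,46] z:[61/3,82/3] -> miss, prune
      N18 x:[15,24] y:[20,33] z:[49/3,64/3] -> hit [20,64/3], descend [2, 19]
        N2 x:[20,24] y:[20,33] z:[58/3,64/3] -> hit [20,64/3] leaf, test {P12@t=20, P17(miss)}
        N19 x:[15,20] y:[27,29] z:[49/3,52/3] -> miss, prune

Summary -> nodes [0, 10, 13, 3, 7, 5, 18, 2, 19]; box-tests=9; leaf-entries=1; first=P12

== RESULT ==
1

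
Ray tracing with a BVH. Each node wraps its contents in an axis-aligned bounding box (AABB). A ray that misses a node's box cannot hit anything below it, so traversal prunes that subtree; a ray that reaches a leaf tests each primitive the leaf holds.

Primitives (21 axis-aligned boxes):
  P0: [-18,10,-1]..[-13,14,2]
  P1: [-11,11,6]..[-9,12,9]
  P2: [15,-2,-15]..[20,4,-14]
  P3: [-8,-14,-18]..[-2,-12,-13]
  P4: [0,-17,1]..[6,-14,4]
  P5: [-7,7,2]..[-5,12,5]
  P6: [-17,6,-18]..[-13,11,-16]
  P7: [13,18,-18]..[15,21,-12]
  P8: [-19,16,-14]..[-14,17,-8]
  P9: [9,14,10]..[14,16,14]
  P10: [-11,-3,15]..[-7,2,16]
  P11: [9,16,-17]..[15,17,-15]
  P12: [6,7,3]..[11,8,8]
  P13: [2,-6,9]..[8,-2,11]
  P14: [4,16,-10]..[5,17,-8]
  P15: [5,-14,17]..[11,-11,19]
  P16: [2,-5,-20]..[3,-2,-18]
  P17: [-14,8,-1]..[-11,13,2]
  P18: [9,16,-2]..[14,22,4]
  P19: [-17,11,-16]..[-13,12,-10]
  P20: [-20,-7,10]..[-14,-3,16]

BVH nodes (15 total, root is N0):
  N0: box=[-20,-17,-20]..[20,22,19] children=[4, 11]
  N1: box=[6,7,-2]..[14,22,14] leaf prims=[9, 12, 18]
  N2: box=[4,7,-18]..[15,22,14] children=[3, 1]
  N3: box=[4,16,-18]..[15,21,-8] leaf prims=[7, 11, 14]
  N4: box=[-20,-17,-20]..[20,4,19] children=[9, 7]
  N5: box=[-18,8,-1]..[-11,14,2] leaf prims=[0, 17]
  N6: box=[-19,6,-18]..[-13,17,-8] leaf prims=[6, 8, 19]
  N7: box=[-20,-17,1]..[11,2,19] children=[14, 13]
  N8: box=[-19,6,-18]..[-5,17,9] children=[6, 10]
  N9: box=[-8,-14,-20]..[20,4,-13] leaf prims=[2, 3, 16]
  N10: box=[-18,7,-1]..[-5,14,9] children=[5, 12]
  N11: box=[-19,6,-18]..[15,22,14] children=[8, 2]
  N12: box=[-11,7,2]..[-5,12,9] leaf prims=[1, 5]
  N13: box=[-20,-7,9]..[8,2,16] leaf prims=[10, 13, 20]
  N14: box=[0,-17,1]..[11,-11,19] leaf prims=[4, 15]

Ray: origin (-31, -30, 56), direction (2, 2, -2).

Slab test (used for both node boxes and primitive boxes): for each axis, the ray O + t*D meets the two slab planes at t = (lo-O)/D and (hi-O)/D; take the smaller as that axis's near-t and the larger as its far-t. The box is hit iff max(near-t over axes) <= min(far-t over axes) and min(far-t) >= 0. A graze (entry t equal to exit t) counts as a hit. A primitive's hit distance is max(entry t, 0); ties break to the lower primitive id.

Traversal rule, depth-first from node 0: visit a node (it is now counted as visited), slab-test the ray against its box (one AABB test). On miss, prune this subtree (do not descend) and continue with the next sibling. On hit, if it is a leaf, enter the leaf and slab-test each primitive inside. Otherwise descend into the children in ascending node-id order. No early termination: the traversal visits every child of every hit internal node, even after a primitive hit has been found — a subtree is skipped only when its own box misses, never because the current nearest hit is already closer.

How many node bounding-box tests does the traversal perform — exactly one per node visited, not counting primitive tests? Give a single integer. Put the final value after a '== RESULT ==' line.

Walk:
N0 x:[11/2,51/2] y:[13/2,26] z:[37/2,38] -> hit [37/2,51/2], descend [4, 11]
  N4 x:[11/2,51/2] y:[13/2,17] z:[37/2,38] -> miss, prune
  N11 x:[6,23] y:[18,26] z:[21,37] -> hit [21,23], descend [2, 8]
    N2 x:[35/2,23] y:[37/2,26] z:[21,37] -> hit [21,23], descend [1, 3]
      N1 x:[37/2,45/2] y:[37/2,26] z:[21,29] -> hit [21,45/2] leaf, test {P9@t=22, P12(miss), P18(miss)}
      N3 x:[35/2,23] y:[23,51/2] z:[32,37] -> miss, prune
    N8 x:[6,13] y:[18,47/2] z:[47/2,37] -> miss, prune

order=[0, 4, 11, 2, 1, 3, 8]  |boxes|=7  |leaves|=1  hit=P9

== RESULT ==
7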